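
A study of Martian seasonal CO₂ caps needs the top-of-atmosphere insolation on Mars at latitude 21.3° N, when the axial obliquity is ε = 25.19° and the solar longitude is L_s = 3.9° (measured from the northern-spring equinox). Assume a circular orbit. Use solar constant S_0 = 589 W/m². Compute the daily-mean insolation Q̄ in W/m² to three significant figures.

Solar declination: sin δ = sin ε · sin L_s = sin 25.19° × sin 3.9° = 0.02895, so δ = +1.659°.
cos h₀ = −tan(+21.3°) tan(+1.659°) = -0.0113, h₀ = 1.5821 rad.
Bracket: h₀ sin ϕ sin δ + cos ϕ cos δ sin h₀ = 1.5821×0.36325×0.02895 + 0.93169×0.99958×0.99994 = 0.016638 + 0.931243 = 0.947881.
Q̄ = (S_0/π) × [bracket] = (589/π) × 0.947881 = 177.7 W/m².

Q̄ ≈ 178 W/m²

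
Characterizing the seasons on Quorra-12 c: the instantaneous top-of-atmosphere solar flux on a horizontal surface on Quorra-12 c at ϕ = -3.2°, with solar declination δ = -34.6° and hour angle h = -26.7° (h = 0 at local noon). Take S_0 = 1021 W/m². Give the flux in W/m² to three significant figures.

cos θ_z = sin ϕ sin δ + cos ϕ cos δ cos h = 0.031698 + 0.734220 = 0.765918.
Flux = S_0 · cos θ_z = 1021 × 0.765918 = 782.0 W/m².

782 W/m²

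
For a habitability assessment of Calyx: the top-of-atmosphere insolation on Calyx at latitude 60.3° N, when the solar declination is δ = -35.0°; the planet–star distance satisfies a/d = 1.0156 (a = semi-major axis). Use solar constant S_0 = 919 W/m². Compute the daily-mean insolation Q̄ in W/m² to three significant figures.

cos h₀ = −tan(+60.3°) tan(-35.000°) = 1.2276 ≥ 1 ⇒ polar night, h₀ = 0 and Q̄ = 0.
Inverse-square distance factor (a/d)² = 1.0156² = 1.031443.

Q̄ ≈ 0.00 W/m²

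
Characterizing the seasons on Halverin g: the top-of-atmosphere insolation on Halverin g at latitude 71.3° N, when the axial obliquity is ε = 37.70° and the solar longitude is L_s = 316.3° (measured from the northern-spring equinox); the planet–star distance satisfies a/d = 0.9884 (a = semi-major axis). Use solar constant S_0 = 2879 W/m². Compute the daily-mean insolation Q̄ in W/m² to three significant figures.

Q̄ ≈ 0.00 W/m²

Solar declination: sin δ = sin ε · sin L_s = sin 37.70° × sin 316.3° = -0.42249, so δ = -24.992°.
cos h₀ = −tan(+71.3°) tan(-24.992°) = 1.3772 ≥ 1 ⇒ polar night, h₀ = 0 and Q̄ = 0.
Inverse-square distance factor (a/d)² = 0.9884² = 0.976935.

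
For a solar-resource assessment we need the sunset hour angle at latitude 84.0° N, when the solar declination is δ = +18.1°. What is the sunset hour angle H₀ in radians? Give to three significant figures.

Sunrise equation: cos H₀ = −tan φ · tan δ = -3.1098 ≤ −1, so the Sun never sets (polar day) and H₀ = π.

H₀ = 3.14 rad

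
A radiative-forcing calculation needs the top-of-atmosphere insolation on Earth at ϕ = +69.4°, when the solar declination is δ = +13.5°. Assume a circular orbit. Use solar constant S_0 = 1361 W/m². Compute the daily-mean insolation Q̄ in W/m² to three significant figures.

cos h₀ = −tan(+69.4°) tan(+13.500°) = -0.6387, h₀ = 2.2636 rad.
Bracket: h₀ sin ϕ sin δ + cos ϕ cos δ sin h₀ = 2.2636×0.93606×0.23345 + 0.35184×0.97237×0.76944 = 0.494649 + 0.263240 = 0.757889.
Q̄ = (S_0/π) × [bracket] = (1361/π) × 0.757889 = 328.3 W/m².

Q̄ ≈ 328 W/m²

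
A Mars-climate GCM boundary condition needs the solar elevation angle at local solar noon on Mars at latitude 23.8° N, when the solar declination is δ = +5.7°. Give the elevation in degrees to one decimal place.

At local noon the hour angle is zero, so the zenith angle equals |φ − δ| = |+23.8° − (+5.700°)| = 18.100°.
Elevation = 90° − 18.100° = 71.9°.

71.9°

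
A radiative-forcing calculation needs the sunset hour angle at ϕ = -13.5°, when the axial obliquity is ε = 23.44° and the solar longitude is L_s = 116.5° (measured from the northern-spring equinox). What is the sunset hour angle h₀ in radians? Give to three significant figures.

h₀ = 1.48 rad

Solar declination: sin δ = sin ε · sin L_s = sin 23.44° × sin 116.5° = 0.35599, so δ = +20.854°.
cos h₀ = −tan ϕ · tan δ = −tan(-13.5°) × tan(+20.854°) = 0.0915, so h₀ = 1.4792 rad = 84.75°.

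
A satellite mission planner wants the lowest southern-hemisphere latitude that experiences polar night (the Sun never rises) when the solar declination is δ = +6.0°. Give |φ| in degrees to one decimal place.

Polar night requires cos H₀ = −tan φ tan δ ≥ 1, i.e. tan φ tan δ ≤ −1.
The boundary is |tan φ| · |tan δ| = 1, so |φ| = 90° − |δ| = 90° − 6.0° = 84.0° in the southern hemisphere.

|φ| = 84.0°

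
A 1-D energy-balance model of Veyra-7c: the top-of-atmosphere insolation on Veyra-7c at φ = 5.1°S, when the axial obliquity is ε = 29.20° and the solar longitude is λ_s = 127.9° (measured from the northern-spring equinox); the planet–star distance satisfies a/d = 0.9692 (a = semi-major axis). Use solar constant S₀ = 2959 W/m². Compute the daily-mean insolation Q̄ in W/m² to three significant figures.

Solar declination: sin δ = sin ε · sin λ_s = sin 29.20° × sin 127.9° = 0.38496, so δ = +22.641°.
cos H₀ = −tan(-5.1°) tan(+22.641°) = 0.0372, H₀ = 1.5336 rad.
Bracket: H₀ sin φ sin δ + cos φ cos δ sin H₀ = 1.5336×-0.08889×0.38496 + 0.99604×0.92293×0.99931 = -0.052478 + 0.918641 = 0.866163.
Inverse-square distance factor (a/d)² = 0.9692² = 0.939349.
Q̄ = (S₀/π) × 0.939349 × [bracket] = (2959/π) × 0.939349 × 0.866163 = 766.3 W/m².

Q̄ ≈ 766 W/m²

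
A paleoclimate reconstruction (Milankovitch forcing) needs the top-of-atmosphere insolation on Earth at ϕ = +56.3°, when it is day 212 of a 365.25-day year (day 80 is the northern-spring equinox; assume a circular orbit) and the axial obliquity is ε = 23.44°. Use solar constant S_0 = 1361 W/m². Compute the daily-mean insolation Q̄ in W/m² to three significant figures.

Solar longitude: L_s = 360° × (212 − 80)/365.25 = 130.103°.
sin δ = sin 23.44° × sin 130.103° = 0.30427, so δ = +17.714°.
cos h₀ = −tan(+56.3°) tan(+17.714°) = -0.4789, h₀ = 2.0702 rad.
Bracket: h₀ sin ϕ sin δ + cos ϕ cos δ sin h₀ = 2.0702×0.83195×0.30427 + 0.55484×0.95259×0.87785 = 0.524045 + 0.463974 = 0.988019.
Q̄ = (S_0/π) × [bracket] = (1361/π) × 0.988019 = 428.0 W/m².

Q̄ ≈ 428 W/m²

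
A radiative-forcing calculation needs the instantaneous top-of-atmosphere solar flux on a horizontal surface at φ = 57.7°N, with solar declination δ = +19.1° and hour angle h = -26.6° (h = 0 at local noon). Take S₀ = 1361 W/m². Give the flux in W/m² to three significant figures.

cos θ_z = sin φ sin δ + cos φ cos δ cos h = 0.276585 + 0.451490 = 0.728075.
Flux = S₀ · cos θ_z = 1361 × 0.728075 = 990.9 W/m².

991 W/m²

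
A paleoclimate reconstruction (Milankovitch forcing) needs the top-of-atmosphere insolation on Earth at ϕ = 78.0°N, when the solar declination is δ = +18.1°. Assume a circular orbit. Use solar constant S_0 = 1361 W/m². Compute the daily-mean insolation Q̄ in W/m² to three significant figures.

cos h₀ = −tan(+78.0°) tan(+18.100°) = -1.5377 ≤ −1 ⇒ polar day, h₀ = π.
Bracket: h₀ sin ϕ sin δ + cos ϕ cos δ sin h₀ = 3.1416×0.97815×0.31068 + 0.20791×0.95052×0.00000 = 0.954706 + 0.000000 = 0.954706.
Q̄ = (S_0/π) × [bracket] = (1361/π) × 0.954706 = 413.6 W/m².

Q̄ ≈ 414 W/m²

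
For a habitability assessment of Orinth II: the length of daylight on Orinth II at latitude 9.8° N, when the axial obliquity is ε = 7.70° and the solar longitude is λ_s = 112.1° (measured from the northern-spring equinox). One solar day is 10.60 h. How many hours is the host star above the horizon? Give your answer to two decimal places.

Solar declination: sin δ = sin ε · sin λ_s = sin 7.70° × sin 112.1° = 0.12414, so δ = +7.131°.
cos H₀ = −tan φ · tan δ = −tan(+9.8°) × tan(+7.131°) = -0.0216, so H₀ = 1.5924 rad = 91.24°.
Daylight = 2H₀/(2π) × 10.60 h = (1.5924/π) × 10.60 = 5.37 h.

5.37 h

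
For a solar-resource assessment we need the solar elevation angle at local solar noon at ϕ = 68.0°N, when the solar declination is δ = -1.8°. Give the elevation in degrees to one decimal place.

At local noon the hour angle is zero, so the zenith angle equals |ϕ − δ| = |+68.0° − (-1.800°)| = 69.800°.
Elevation = 90° − 69.800° = 20.2°.

20.2°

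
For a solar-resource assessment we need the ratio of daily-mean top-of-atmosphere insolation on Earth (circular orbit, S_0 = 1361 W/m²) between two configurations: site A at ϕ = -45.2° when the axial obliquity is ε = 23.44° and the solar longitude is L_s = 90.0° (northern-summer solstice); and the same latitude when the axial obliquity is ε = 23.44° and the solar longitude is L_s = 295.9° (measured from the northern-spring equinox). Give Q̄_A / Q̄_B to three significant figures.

Q̄_A / Q̄_B ≈ 0.240

— Configuration A (ϕ=-45.2°):
Solar declination: sin δ = sin ε · sin L_s = sin 23.44° × sin 90.0° = 0.39779, so δ = +23.440°.
cos h₀ = −tan(-45.2°) tan(+23.440°) = 0.4366, h₀ = 1.1190 rad.
Bracket: h₀ sin ϕ sin δ + cos ϕ cos δ sin h₀ = 1.1190×-0.70957×0.39779 + 0.70463×0.91748×0.89965 = -0.315849 + 0.581609 = 0.265760.
Q̄ = (S_0/π) × [bracket] = (1361/π) × 0.265760 = 115.13 W/m².
— Configuration B (ϕ=-45.2°):
Solar declination: sin δ = sin ε · sin L_s = sin 23.44° × sin 295.9° = -0.35783, so δ = -20.967°.
cos h₀ = −tan(-45.2°) tan(-20.967°) = -0.3859, h₀ = 1.9670 rad.
Bracket: h₀ sin ϕ sin δ + cos ϕ cos δ sin h₀ = 1.9670×-0.70957×-0.35783 + 0.70463×0.93379×0.92254 = 0.499432 + 0.607010 = 1.106442.
Q̄ = (S_0/π) × [bracket] = (1361/π) × 1.106442 = 479.33 W/m².
Ratio Q̄_A / Q̄_B = 115.13 / 479.33 = 0.2402.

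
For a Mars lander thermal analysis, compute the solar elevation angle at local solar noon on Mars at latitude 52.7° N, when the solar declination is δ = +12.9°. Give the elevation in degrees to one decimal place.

At local noon the hour angle is zero, so the zenith angle equals |φ − δ| = |+52.7° − (+12.900°)| = 39.800°.
Elevation = 90° − 39.800° = 50.2°.

50.2°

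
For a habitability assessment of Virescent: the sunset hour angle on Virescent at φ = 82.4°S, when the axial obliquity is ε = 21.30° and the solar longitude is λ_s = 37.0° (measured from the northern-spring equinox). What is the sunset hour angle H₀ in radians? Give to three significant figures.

H₀ = 0.00 rad

Solar declination: sin δ = sin ε · sin λ_s = sin 21.30° × sin 37.0° = 0.21861, so δ = +12.627°.
cos H₀ = −tan φ · tan δ = 1.6790 ≥ 1, so the host star never rises (polar night) and H₀ = 0.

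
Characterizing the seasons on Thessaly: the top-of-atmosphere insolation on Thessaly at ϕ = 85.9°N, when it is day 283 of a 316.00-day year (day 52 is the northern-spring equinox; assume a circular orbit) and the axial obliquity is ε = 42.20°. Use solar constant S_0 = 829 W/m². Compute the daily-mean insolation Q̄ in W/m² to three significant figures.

Q̄ ≈ 0.00 W/m²

Solar longitude: L_s = 360° × (283 − 52)/316.00 = 263.165°.
sin δ = sin 42.20° × sin 263.165° = -0.66695, so δ = -41.832°.
cos h₀ = −tan(+85.9°) tan(-41.832°) = 12.4873 ≥ 1 ⇒ polar night, h₀ = 0 and Q̄ = 0.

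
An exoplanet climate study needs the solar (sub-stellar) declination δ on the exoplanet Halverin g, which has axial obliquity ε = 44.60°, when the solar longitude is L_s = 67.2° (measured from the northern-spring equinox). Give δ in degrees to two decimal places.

δ = +40.34°

sin δ = sin ε · sin L_s = sin 44.60° × sin 67.2° = 0.647289.
δ = arcsin(0.647289) = +40.34°.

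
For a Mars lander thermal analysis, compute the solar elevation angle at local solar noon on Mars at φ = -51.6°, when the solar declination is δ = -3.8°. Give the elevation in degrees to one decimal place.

At local noon the hour angle is zero, so the zenith angle equals |φ − δ| = |-51.6° − (-3.800°)| = 47.800°.
Elevation = 90° − 47.800° = 42.2°.

42.2°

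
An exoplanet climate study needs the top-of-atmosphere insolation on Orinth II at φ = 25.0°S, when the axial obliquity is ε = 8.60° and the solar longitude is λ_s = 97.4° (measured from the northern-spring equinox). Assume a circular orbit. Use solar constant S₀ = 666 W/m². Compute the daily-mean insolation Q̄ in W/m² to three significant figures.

Solar declination: sin δ = sin ε · sin λ_s = sin 8.60° × sin 97.4° = 0.14829, so δ = +8.528°.
cos H₀ = −tan(-25.0°) tan(+8.528°) = 0.0699, H₀ = 1.5008 rad.
Bracket: H₀ sin φ sin δ + cos φ cos δ sin H₀ = 1.5008×-0.42262×0.14829 + 0.90631×0.98894×0.99755 = -0.094056 + 0.894090 = 0.800034.
Q̄ = (S₀/π) × [bracket] = (666/π) × 0.800034 = 169.6 W/m².

Q̄ ≈ 170 W/m²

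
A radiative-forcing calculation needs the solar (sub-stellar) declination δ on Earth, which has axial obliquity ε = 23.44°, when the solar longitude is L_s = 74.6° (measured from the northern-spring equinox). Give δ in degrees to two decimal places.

δ = +22.55°

sin δ = sin ε · sin L_s = sin 23.44° × sin 74.6° = 0.383506.
δ = arcsin(0.383506) = +22.55°.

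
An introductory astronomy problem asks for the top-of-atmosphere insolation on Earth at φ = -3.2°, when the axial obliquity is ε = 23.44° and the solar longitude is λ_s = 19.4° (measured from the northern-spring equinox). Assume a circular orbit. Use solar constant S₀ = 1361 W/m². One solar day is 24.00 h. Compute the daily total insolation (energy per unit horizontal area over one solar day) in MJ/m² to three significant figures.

Solar declination: sin δ = sin ε · sin λ_s = sin 23.44° × sin 19.4° = 0.13213, so δ = +7.593°.
cos H₀ = −tan(-3.2°) tan(+7.593°) = 0.0075, H₀ = 1.5633 rad.
Bracket: H₀ sin φ sin δ + cos φ cos δ sin H₀ = 1.5633×-0.05582×0.13213 + 0.99844×0.99123×0.99997 = -0.011530 + 0.989654 = 0.978124.
Q̄ = (S₀/π) × [bracket] = (1361/π) × 0.978124 = 423.74 W/m².
Daily total = Q̄ × 24.00 h × 3600 s/h = 423.74 × 24.00 × 3600 / 10⁶ = 36.61 MJ/m².

36.6 MJ/m²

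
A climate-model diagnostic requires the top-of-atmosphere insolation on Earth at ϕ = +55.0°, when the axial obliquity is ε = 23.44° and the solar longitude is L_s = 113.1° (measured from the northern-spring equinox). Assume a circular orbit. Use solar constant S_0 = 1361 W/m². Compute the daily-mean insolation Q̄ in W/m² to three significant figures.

Q̄ ≈ 473 W/m²

Solar declination: sin δ = sin ε · sin L_s = sin 23.44° × sin 113.1° = 0.36589, so δ = +21.463°.
cos h₀ = −tan(+55.0°) tan(+21.463°) = -0.5615, h₀ = 2.1670 rad.
Bracket: h₀ sin ϕ sin δ + cos ϕ cos δ sin h₀ = 2.1670×0.81915×0.36589 + 0.57358×0.93066×0.82749 = 0.649491 + 0.441721 = 1.091212.
Q̄ = (S_0/π) × [bracket] = (1361/π) × 1.091212 = 472.7 W/m².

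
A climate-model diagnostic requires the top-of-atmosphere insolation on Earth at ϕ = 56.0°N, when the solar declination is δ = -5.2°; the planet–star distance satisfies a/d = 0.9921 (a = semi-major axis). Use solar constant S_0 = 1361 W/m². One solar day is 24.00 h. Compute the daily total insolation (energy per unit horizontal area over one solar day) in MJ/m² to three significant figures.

cos h₀ = −tan(+56.0°) tan(-5.200°) = 0.1349, h₀ = 1.4355 rad.
Bracket: h₀ sin ϕ sin δ + cos ϕ cos δ sin h₀ = 1.4355×0.82904×-0.09063 + 0.55919×0.99588×0.99086 = -0.107858 + 0.551796 = 0.443938.
Inverse-square distance factor (a/d)² = 0.9921² = 0.984262.
Q̄ = (S_0/π) × 0.984262 × [bracket] = (1361/π) × 0.984262 × 0.443938 = 189.30 W/m².
Daily total = Q̄ × 24.00 h × 3600 s/h = 189.30 × 24.00 × 3600 / 10⁶ = 16.36 MJ/m².

16.4 MJ/m²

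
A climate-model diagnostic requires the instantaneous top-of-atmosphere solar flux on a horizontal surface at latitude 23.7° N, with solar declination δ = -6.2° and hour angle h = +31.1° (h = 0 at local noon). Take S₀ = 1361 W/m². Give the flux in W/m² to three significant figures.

cos θ_z = sin φ sin δ + cos φ cos δ cos h = -0.043410 + 0.779466 = 0.736056.
Flux = S₀ · cos θ_z = 1361 × 0.736056 = 1002 W/m².

1.00e+03 W/m²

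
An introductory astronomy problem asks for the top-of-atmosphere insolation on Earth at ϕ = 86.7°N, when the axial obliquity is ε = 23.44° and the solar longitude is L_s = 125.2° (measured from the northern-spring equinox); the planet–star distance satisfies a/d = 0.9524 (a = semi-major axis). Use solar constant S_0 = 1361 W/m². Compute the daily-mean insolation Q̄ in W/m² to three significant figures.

Solar declination: sin δ = sin ε · sin L_s = sin 23.44° × sin 125.2° = 0.32505, so δ = +18.969°.
cos h₀ = −tan(+86.7°) tan(+18.969°) = -5.9611 ≤ −1 ⇒ polar day, h₀ = π.
Bracket: h₀ sin ϕ sin δ + cos ϕ cos δ sin h₀ = 3.1416×0.99834×0.32505 + 0.05756×0.94570×0.00000 = 1.019482 + 0.000000 = 1.019482.
Inverse-square distance factor (a/d)² = 0.9524² = 0.907066.
Q̄ = (S_0/π) × 0.907066 × [bracket] = (1361/π) × 0.907066 × 1.019482 = 400.6 W/m².

Q̄ ≈ 401 W/m²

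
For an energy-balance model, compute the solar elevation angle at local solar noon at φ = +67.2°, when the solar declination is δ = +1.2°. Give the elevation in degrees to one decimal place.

At local noon the hour angle is zero, so the zenith angle equals |φ − δ| = |+67.2° − (+1.200°)| = 66.000°.
Elevation = 90° − 66.000° = 24.0°.

24.0°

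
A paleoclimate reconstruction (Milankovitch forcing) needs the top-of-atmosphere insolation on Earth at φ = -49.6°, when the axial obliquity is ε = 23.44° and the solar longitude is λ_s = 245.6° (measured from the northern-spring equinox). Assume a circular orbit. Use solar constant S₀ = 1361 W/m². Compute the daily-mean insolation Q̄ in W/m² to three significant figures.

Solar declination: sin δ = sin ε · sin λ_s = sin 23.44° × sin 245.6° = -0.36226, so δ = -21.239°.
cos H₀ = −tan(-49.6°) tan(-21.239°) = -0.4567, H₀ = 2.0450 rad.
Bracket: H₀ sin φ sin δ + cos φ cos δ sin H₀ = 2.0450×-0.76154×-0.36226 + 0.64812×0.93208×0.88964 = 0.564165 + 0.537431 = 1.101596.
Q̄ = (S₀/π) × [bracket] = (1361/π) × 1.101596 = 477.2 W/m².

Q̄ ≈ 477 W/m²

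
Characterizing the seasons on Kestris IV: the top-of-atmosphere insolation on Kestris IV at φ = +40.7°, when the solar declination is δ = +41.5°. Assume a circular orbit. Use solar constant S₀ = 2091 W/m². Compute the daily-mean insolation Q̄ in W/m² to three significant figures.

Q̄ ≈ 946 W/m²

cos H₀ = −tan(+40.7°) tan(+41.500°) = -0.7610, H₀ = 2.4356 rad.
Bracket: H₀ sin φ sin δ + cos φ cos δ sin H₀ = 2.4356×0.65210×0.66262 + 0.75813×0.74896×0.64877 = 1.052409 + 0.368377 = 1.420786.
Q̄ = (S₀/π) × [bracket] = (2091/π) × 1.420786 = 945.7 W/m².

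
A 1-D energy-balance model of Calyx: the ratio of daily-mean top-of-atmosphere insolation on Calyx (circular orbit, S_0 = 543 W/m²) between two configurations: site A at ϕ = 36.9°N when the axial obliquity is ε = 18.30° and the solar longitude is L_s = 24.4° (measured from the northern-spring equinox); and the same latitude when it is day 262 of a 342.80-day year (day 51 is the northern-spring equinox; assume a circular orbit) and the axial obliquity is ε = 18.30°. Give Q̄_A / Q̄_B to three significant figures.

Q̄_A / Q̄_B ≈ 1.54

— Configuration A (ϕ=+36.9°):
Solar declination: sin δ = sin ε · sin L_s = sin 18.30° × sin 24.4° = 0.12971, so δ = +7.453°.
cos h₀ = −tan(+36.9°) tan(+7.453°) = -0.0982, h₀ = 1.6692 rad.
Bracket: h₀ sin ϕ sin δ + cos ϕ cos δ sin h₀ = 1.6692×0.60042×0.12971 + 0.79968×0.99155×0.99516 = 0.129998 + 0.789085 = 0.919083.
Q̄ = (S_0/π) × [bracket] = (543/π) × 0.919083 = 158.86 W/m².
— Configuration B (ϕ=+36.9°):
Solar longitude: L_s = 360° × (262 − 51)/342.80 = 221.587°.
sin δ = sin 18.30° × sin 221.587° = -0.20841, so δ = -12.029°.
cos h₀ = −tan(+36.9°) tan(-12.029°) = 0.1600, h₀ = 1.4101 rad.
Bracket: h₀ sin ϕ sin δ + cos ϕ cos δ sin h₀ = 1.4101×0.60042×-0.20841 + 0.79968×0.97804×0.98712 = -0.176451 + 0.772045 = 0.595594.
Q̄ = (S_0/π) × [bracket] = (543/π) × 0.595594 = 102.94 W/m².
Ratio Q̄_A / Q̄_B = 158.86 / 102.94 = 1.543.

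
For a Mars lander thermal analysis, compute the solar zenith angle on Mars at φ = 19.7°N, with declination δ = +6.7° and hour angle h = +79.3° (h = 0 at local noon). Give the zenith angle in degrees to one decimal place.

cos θ_z = sin φ sin δ + cos φ cos δ cos h = 0.039329 + 0.173606 = 0.212935.
θ_z = arccos(0.212935) = 77.7°.

θ_z = 77.7°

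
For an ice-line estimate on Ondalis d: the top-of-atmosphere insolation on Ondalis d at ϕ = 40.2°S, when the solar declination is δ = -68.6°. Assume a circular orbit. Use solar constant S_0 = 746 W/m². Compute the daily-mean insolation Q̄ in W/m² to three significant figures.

Q̄ ≈ 448 W/m²

cos h₀ = −tan(-40.2°) tan(-68.600°) = -2.1564 ≤ −1 ⇒ polar day, h₀ = π.
Bracket: h₀ sin ϕ sin δ + cos ϕ cos δ sin h₀ = 3.1416×-0.64546×-0.93106 + 0.76380×0.36488×0.00000 = 1.887982 + 0.000000 = 1.887982.
Q̄ = (S_0/π) × [bracket] = (746/π) × 1.887982 = 448.3 W/m².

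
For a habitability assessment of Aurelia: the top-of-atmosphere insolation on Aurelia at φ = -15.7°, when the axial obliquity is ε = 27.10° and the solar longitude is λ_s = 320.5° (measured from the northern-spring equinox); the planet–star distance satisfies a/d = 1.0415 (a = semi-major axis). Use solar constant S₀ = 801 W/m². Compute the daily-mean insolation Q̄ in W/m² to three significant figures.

Solar declination: sin δ = sin ε · sin λ_s = sin 27.10° × sin 320.5° = -0.28976, so δ = -16.844°.
cos H₀ = −tan(-15.7°) tan(-16.844°) = -0.0851, H₀ = 1.6560 rad.
Bracket: H₀ sin φ sin δ + cos φ cos δ sin H₀ = 1.6560×-0.27060×-0.28976 + 0.96269×0.95710×0.99637 = 0.129845 + 0.918046 = 1.047891.
Inverse-square distance factor (a/d)² = 1.0415² = 1.084722.
Q̄ = (S₀/π) × 1.084722 × [bracket] = (801/π) × 1.084722 × 1.047891 = 289.8 W/m².

Q̄ ≈ 290 W/m²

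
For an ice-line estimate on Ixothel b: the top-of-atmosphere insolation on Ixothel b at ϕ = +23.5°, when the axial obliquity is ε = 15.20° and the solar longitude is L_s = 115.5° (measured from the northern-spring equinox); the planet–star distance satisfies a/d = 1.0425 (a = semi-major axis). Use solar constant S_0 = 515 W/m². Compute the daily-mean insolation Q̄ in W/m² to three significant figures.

Q̄ ≈ 186 W/m²

Solar declination: sin δ = sin ε · sin L_s = sin 15.20° × sin 115.5° = 0.23665, so δ = +13.689°.
cos h₀ = −tan(+23.5°) tan(+13.689°) = -0.1059, h₀ = 1.6769 rad.
Bracket: h₀ sin ϕ sin δ + cos ϕ cos δ sin h₀ = 1.6769×0.39875×0.23665 + 0.91706×0.97160×0.99438 = 0.158239 + 0.886008 = 1.044247.
Inverse-square distance factor (a/d)² = 1.0425² = 1.086806.
Q̄ = (S_0/π) × 1.086806 × [bracket] = (515/π) × 1.086806 × 1.044247 = 186.0 W/m².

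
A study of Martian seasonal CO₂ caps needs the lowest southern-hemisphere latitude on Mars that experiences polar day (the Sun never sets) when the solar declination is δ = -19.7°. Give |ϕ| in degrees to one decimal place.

|ϕ| = 70.3°

Polar day requires cos h₀ = −tan ϕ tan δ ≤ −1, i.e. tan ϕ tan δ ≥ 1.
The boundary is |tan ϕ| · |tan δ| = 1, so |ϕ| = 90° − |δ| = 90° − 19.7° = 70.3° in the southern hemisphere.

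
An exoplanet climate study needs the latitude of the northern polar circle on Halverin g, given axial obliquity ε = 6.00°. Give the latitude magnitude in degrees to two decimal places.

The polar circle is the lowest latitude that experiences at least one full rotation of continuous daylight at the northern-summer solstice; it lies at |φ| = 90° − ε = 90° − 6.00° = 84.00°.

84.00°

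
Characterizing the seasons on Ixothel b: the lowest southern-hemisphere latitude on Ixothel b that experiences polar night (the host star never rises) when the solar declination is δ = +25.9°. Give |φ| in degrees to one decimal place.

Polar night requires cos H₀ = −tan φ tan δ ≥ 1, i.e. tan φ tan δ ≤ −1.
The boundary is |tan φ| · |tan δ| = 1, so |φ| = 90° − |δ| = 90° − 25.9° = 64.1° in the southern hemisphere.

|φ| = 64.1°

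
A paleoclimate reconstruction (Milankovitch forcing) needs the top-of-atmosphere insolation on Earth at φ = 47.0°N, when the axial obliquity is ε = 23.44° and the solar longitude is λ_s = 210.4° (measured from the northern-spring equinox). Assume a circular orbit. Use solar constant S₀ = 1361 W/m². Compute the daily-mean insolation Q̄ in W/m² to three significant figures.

Q̄ ≈ 196 W/m²

Solar declination: sin δ = sin ε · sin λ_s = sin 23.44° × sin 210.4° = -0.20129, so δ = -11.613°.
cos H₀ = −tan(+47.0°) tan(-11.613°) = 0.2204, H₀ = 1.3486 rad.
Bracket: H₀ sin φ sin δ + cos φ cos δ sin H₀ = 1.3486×0.73135×-0.20129 + 0.68200×0.97953×0.97542 = -0.198532 + 0.651619 = 0.453087.
Q̄ = (S₀/π) × [bracket] = (1361/π) × 0.453087 = 196.3 W/m².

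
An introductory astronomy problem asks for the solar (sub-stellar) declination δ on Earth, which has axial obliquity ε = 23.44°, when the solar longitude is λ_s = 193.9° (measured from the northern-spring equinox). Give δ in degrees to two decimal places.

sin δ = sin ε · sin λ_s = sin 23.44° × sin 193.9° = -0.095560.
δ = arcsin(-0.095560) = -5.48°.

δ = -5.48°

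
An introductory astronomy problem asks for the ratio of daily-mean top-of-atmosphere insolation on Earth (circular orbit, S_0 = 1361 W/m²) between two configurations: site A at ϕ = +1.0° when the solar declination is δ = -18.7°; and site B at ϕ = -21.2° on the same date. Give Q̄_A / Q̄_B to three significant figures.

Q̄_A / Q̄_B ≈ 0.875

— Configuration A (ϕ=+1.0°):
cos h₀ = −tan(+1.0°) tan(-18.700°) = 0.0059, h₀ = 1.5649 rad.
Bracket: h₀ sin ϕ sin δ + cos ϕ cos δ sin h₀ = 1.5649×0.01745×-0.32061 + 0.99985×0.94721×0.99998 = -0.008755 + 0.947049 = 0.938294.
Q̄ = (S_0/π) × [bracket] = (1361/π) × 0.938294 = 406.49 W/m².
— Configuration B (ϕ=-21.2°):
cos h₀ = −tan(-21.2°) tan(-18.700°) = -0.1313, h₀ = 1.7025 rad.
Bracket: h₀ sin ϕ sin δ + cos ϕ cos δ sin h₀ = 1.7025×-0.36162×-0.32061 + 0.93232×0.94721×0.99134 = 0.197386 + 0.875455 = 1.072841.
Q̄ = (S_0/π) × [bracket] = (1361/π) × 1.072841 = 464.78 W/m².
Ratio Q̄_A / Q̄_B = 406.49 / 464.78 = 0.8746.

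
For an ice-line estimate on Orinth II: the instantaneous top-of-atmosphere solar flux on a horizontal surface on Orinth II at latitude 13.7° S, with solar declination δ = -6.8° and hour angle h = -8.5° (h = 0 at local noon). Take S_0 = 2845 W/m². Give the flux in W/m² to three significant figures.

2.79e+03 W/m²

cos θ_z = sin ϕ sin δ + cos ϕ cos δ cos h = 0.028043 + 0.954118 = 0.982161.
Flux = S_0 · cos θ_z = 2845 × 0.982161 = 2794 W/m².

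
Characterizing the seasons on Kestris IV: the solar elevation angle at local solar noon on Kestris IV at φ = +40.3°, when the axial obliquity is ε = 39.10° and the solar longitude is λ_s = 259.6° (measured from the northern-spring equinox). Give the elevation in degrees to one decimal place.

Solar declination: sin δ = sin ε · sin λ_s = sin 39.10° × sin 259.6° = -0.62031, so δ = -38.339°.
At local noon the hour angle is zero, so the zenith angle equals |φ − δ| = |+40.3° − (-38.339°)| = 78.639°.
Elevation = 90° − 78.639° = 11.4°.

11.4°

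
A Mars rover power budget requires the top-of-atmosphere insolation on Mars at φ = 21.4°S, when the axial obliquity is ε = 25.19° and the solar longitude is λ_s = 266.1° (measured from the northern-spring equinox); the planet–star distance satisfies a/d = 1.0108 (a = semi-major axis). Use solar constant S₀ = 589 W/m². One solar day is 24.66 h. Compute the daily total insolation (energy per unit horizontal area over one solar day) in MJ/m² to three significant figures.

Solar declination: sin δ = sin ε · sin λ_s = sin 25.19° × sin 266.1° = -0.42464, so δ = -25.128°.
cos H₀ = −tan(-21.4°) tan(-25.128°) = -0.1838, H₀ = 1.7557 rad.
Bracket: H₀ sin φ sin δ + cos φ cos δ sin H₀ = 1.7557×-0.36488×-0.42464 + 0.93106×0.90536×0.98296 = 0.272033 + 0.828581 = 1.100614.
Inverse-square distance factor (a/d)² = 1.0108² = 1.021717.
Q̄ = (S₀/π) × 1.021717 × [bracket] = (589/π) × 1.021717 × 1.100614 = 210.83 W/m².
Daily total = Q̄ × 24.66 h × 3600 s/h = 210.83 × 24.66 × 3600 / 10⁶ = 18.72 MJ/m².

18.7 MJ/m²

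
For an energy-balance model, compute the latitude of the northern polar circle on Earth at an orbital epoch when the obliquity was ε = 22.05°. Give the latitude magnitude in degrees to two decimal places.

67.95°

The polar circle is the lowest latitude that experiences at least one full rotation of continuous daylight at the northern-summer solstice; it lies at |φ| = 90° − ε = 90° − 22.05° = 67.95°.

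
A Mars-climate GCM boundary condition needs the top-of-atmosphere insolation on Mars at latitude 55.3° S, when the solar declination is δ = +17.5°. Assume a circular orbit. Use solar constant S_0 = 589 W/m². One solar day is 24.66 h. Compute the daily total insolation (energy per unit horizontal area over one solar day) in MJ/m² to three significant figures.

3.53 MJ/m²

cos h₀ = −tan(-55.3°) tan(+17.500°) = 0.4553, h₀ = 1.0980 rad.
Bracket: h₀ sin ϕ sin δ + cos ϕ cos δ sin h₀ = 1.0980×-0.82214×0.30071 + 0.56928×0.95372×0.89031 = -0.271454 + 0.483379 = 0.211925.
Q̄ = (S_0/π) × [bracket] = (589/π) × 0.211925 = 39.733 W/m².
Daily total = Q̄ × 24.66 h × 3600 s/h = 39.733 × 24.66 × 3600 / 10⁶ = 3.527 MJ/m².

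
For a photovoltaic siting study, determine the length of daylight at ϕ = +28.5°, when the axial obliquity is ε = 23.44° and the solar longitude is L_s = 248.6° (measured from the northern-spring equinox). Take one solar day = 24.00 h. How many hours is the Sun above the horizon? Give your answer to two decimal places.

Solar declination: sin δ = sin ε · sin L_s = sin 23.44° × sin 248.6° = -0.37036, so δ = -21.738°.
cos h₀ = −tan ϕ · tan δ = −tan(+28.5°) × tan(-21.738°) = 0.2165, so h₀ = 1.3526 rad = 77.50°.
Daylight = 2h₀/(2π) × 24.00 h = (1.3526/π) × 24.00 = 10.33 h.

10.33 h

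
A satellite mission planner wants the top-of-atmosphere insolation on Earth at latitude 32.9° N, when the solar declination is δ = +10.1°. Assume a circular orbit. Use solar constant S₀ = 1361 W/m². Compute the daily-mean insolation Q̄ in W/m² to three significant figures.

Q̄ ≈ 425 W/m²

cos H₀ = −tan(+32.9°) tan(+10.100°) = -0.1152, H₀ = 1.6863 rad.
Bracket: H₀ sin φ sin δ + cos φ cos δ sin H₀ = 1.6863×0.54317×0.17537 + 0.83962×0.98450×0.99334 = 0.160630 + 0.821101 = 0.981731.
Q̄ = (S₀/π) × [bracket] = (1361/π) × 0.981731 = 425.3 W/m².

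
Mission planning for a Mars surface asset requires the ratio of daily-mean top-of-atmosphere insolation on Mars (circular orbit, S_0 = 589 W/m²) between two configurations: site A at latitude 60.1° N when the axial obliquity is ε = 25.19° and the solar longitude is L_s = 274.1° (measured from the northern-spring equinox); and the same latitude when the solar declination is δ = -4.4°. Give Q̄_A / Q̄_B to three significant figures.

Q̄_A / Q̄_B ≈ 0.0858

— Configuration A (ϕ=+60.1°):
Solar declination: sin δ = sin ε · sin L_s = sin 25.19° × sin 274.1° = -0.42453, so δ = -25.121°.
cos h₀ = −tan(+60.1°) tan(-25.121°) = 0.8154, h₀ = 0.6174 rad.
Bracket: h₀ sin ϕ sin δ + cos ϕ cos δ sin h₀ = 0.6174×0.86690×-0.42453 + 0.49849×0.90541×0.57888 = -0.227219 + 0.261270 = 0.034051.
Q̄ = (S_0/π) × [bracket] = (589/π) × 0.034051 = 6.3840 W/m².
— Configuration B (ϕ=+60.1°):
cos h₀ = −tan(+60.1°) tan(-4.400°) = 0.1338, h₀ = 1.4366 rad.
Bracket: h₀ sin ϕ sin δ + cos ϕ cos δ sin h₀ = 1.4366×0.86690×-0.07672 + 0.49849×0.99705×0.99101 = -0.095546 + 0.492551 = 0.397005.
Q̄ = (S_0/π) × [bracket] = (589/π) × 0.397005 = 74.432 W/m².
Ratio Q̄_A / Q̄_B = 6.3840 / 74.432 = 0.08577.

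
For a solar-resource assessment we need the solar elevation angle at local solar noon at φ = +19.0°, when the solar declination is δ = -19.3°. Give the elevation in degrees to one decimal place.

At local noon the hour angle is zero, so the zenith angle equals |φ − δ| = |+19.0° − (-19.300°)| = 38.300°.
Elevation = 90° − 38.300° = 51.7°.

51.7°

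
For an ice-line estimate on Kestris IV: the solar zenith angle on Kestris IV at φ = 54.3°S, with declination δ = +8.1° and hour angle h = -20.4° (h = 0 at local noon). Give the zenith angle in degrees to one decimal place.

θ_z = 64.7°

cos θ_z = sin φ sin δ + cos φ cos δ cos h = -0.114424 + 0.541486 = 0.427062.
θ_z = arccos(0.427062) = 64.7°.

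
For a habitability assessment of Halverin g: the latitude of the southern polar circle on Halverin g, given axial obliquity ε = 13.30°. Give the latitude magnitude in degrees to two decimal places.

The polar circle is the lowest latitude that experiences at least one full rotation of continuous darkness at the northern-summer solstice; it lies at |φ| = 90° − ε = 90° − 13.30° = 76.70°.

76.70°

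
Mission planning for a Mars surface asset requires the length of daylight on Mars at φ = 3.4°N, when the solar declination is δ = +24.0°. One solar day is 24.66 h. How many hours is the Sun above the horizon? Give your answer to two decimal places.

cos H₀ = −tan φ · tan δ = −tan(+3.4°) × tan(+24.000°) = -0.0265, so H₀ = 1.5973 rad = 91.52°.
Daylight = 2H₀/(2π) × 24.66 h = (1.5973/π) × 24.66 = 12.54 h.

12.54 h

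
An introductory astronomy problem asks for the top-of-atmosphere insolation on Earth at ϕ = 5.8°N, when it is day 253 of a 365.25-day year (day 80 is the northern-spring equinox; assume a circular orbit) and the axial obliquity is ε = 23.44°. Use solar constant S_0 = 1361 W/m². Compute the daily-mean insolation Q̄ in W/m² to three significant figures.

Q̄ ≈ 435 W/m²

Solar longitude: L_s = 360° × (253 − 80)/365.25 = 170.513°.
sin δ = sin 23.44° × sin 170.513° = 0.06556, so δ = +3.759°.
cos h₀ = −tan(+5.8°) tan(+3.759°) = -0.0067, h₀ = 1.5775 rad.
Bracket: h₀ sin ϕ sin δ + cos ϕ cos δ sin h₀ = 1.5775×0.10106×0.06556 + 0.99488×0.99785×0.99998 = 0.010452 + 0.992721 = 1.003173.
Q̄ = (S_0/π) × [bracket] = (1361/π) × 1.003173 = 434.6 W/m².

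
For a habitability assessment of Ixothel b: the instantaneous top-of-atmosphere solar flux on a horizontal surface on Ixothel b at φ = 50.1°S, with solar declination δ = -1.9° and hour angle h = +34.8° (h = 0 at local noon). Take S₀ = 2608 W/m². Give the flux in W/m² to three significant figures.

cos θ_z = sin φ sin δ + cos φ cos δ cos h = 0.025435 + 0.526436 = 0.551871.
Flux = S₀ · cos θ_z = 2608 × 0.551871 = 1439 W/m².

1.44e+03 W/m²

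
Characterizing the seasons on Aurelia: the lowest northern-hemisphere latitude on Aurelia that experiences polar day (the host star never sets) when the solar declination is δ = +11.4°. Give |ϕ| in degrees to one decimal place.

Polar day requires cos h₀ = −tan ϕ tan δ ≤ −1, i.e. tan ϕ tan δ ≥ 1.
The boundary is |tan ϕ| · |tan δ| = 1, so |ϕ| = 90° − |δ| = 90° − 11.4° = 78.6° in the northern hemisphere.

|ϕ| = 78.6°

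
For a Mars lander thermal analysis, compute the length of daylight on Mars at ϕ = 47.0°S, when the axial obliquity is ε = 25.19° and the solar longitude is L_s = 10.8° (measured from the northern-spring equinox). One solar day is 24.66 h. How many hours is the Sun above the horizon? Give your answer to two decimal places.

Solar declination: sin δ = sin ε · sin L_s = sin 25.19° × sin 10.8° = 0.07975, so δ = +4.574°.
cos h₀ = −tan ϕ · tan δ = −tan(-47.0°) × tan(+4.574°) = 0.0858, so h₀ = 1.4849 rad = 85.08°.
Daylight = 2h₀/(2π) × 24.66 h = (1.4849/π) × 24.66 = 11.66 h.

11.66 h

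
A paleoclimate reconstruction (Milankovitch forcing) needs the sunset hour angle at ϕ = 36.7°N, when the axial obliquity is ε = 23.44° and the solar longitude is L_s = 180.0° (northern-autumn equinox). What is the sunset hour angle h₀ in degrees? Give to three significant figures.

Solar declination: sin δ = sin ε · sin L_s = sin 23.44° × sin 180.0° = 0.00000, so δ = +0.000°.
cos h₀ = −tan ϕ · tan δ = −tan(+36.7°) × tan(+0.000°) = -0.0000, so h₀ = 1.5708 rad = 90.00°.

h₀ = 90.0°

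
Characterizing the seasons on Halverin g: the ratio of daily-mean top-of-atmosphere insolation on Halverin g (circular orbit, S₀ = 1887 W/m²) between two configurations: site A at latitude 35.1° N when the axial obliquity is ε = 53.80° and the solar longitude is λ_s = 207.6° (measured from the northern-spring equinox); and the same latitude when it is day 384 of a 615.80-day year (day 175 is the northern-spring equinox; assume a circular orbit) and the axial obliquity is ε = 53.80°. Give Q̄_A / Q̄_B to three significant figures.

— Configuration A (φ=+35.1°):
Solar declination: sin δ = sin ε · sin λ_s = sin 53.80° × sin 207.6° = -0.37386, so δ = -21.954°.
cos H₀ = −tan(+35.1°) tan(-21.954°) = 0.2833, H₀ = 1.2836 rad.
Bracket: H₀ sin φ sin δ + cos φ cos δ sin H₀ = 1.2836×0.57501×-0.37386 + 0.81815×0.92748×0.95903 = -0.275940 + 0.727729 = 0.451789.
Q̄ = (S₀/π) × [bracket] = (1887/π) × 0.451789 = 271.37 W/m².
— Configuration B (φ=+35.1°):
Solar longitude: λ_s = 360° × (384 − 175)/615.80 = 122.183°.
sin δ = sin 53.80° × sin 122.183° = 0.68298, so δ = +43.077°.
cos H₀ = −tan(+35.1°) tan(+43.077°) = -0.6571, H₀ = 2.2878 rad.
Bracket: H₀ sin φ sin δ + cos φ cos δ sin H₀ = 2.2878×0.57501×0.68298 + 0.81815×0.73044×0.75377 = 0.898466 + 0.450460 = 1.348926.
Q̄ = (S₀/π) × [bracket] = (1887/π) × 1.348926 = 810.23 W/m².
Ratio Q̄_A / Q̄_B = 271.37 / 810.23 = 0.3349.

Q̄_A / Q̄_B ≈ 0.335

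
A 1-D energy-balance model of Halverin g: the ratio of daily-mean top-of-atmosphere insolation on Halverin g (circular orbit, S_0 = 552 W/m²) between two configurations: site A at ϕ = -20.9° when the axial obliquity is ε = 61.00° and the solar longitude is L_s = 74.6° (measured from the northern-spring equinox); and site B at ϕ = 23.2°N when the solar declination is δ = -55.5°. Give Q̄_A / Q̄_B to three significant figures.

— Configuration A (ϕ=-20.9°):
Solar declination: sin δ = sin ε · sin L_s = sin 61.00° × sin 74.6° = 0.84322, so δ = +57.481°.
cos h₀ = −tan(-20.9°) tan(+57.481°) = 0.5990, h₀ = 0.9286 rad.
Bracket: h₀ sin ϕ sin δ + cos ϕ cos δ sin h₀ = 0.9286×-0.35674×0.84322 + 0.93420×0.53757×0.80077 = -0.279332 + 0.402145 = 0.122813.
Q̄ = (S_0/π) × [bracket] = (552/π) × 0.122813 = 21.579 W/m².
— Configuration B (ϕ=+23.2°):
cos h₀ = −tan(+23.2°) tan(-55.500°) = 0.6236, h₀ = 0.8974 rad.
Bracket: h₀ sin ϕ sin δ + cos ϕ cos δ sin h₀ = 0.8974×0.39394×-0.82413 + 0.91914×0.56641×0.78173 = -0.291348 + 0.406977 = 0.115629.
Q̄ = (S_0/π) × [bracket] = (552/π) × 0.115629 = 20.317 W/m².
Ratio Q̄_A / Q̄_B = 21.579 / 20.317 = 1.062.

Q̄_A / Q̄_B ≈ 1.06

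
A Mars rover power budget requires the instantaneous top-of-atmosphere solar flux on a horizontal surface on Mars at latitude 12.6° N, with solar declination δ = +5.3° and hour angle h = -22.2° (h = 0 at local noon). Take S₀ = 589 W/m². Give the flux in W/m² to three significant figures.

cos θ_z = sin φ sin δ + cos φ cos δ cos h = 0.020150 + 0.899710 = 0.919860.
Flux = S₀ · cos θ_z = 589 × 0.919860 = 541.8 W/m².

542 W/m²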